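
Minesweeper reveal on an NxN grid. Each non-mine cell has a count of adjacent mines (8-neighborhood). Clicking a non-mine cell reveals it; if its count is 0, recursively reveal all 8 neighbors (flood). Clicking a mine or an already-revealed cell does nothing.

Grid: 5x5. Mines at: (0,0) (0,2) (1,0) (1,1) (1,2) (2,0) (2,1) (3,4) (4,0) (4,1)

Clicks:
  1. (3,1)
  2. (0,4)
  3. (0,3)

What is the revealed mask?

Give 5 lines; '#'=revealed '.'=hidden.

Click 1 (3,1) count=4: revealed 1 new [(3,1)] -> total=1
Click 2 (0,4) count=0: revealed 6 new [(0,3) (0,4) (1,3) (1,4) (2,3) (2,4)] -> total=7
Click 3 (0,3) count=2: revealed 0 new [(none)] -> total=7

Answer: ...##
...##
...##
.#...
.....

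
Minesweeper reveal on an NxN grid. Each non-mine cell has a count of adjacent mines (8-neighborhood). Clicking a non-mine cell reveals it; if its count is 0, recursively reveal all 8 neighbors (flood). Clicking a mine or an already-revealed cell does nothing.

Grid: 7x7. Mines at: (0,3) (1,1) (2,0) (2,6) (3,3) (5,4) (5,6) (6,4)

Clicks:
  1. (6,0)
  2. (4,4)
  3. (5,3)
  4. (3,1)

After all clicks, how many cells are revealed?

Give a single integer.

Click 1 (6,0) count=0: revealed 15 new [(3,0) (3,1) (3,2) (4,0) (4,1) (4,2) (4,3) (5,0) (5,1) (5,2) (5,3) (6,0) (6,1) (6,2) (6,3)] -> total=15
Click 2 (4,4) count=2: revealed 1 new [(4,4)] -> total=16
Click 3 (5,3) count=2: revealed 0 new [(none)] -> total=16
Click 4 (3,1) count=1: revealed 0 new [(none)] -> total=16

Answer: 16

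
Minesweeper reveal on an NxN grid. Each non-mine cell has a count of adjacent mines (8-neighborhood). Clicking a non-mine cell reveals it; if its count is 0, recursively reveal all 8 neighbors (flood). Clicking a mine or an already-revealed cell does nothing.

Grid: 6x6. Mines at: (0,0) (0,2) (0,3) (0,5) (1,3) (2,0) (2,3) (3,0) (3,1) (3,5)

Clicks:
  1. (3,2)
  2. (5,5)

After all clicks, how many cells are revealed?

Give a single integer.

Click 1 (3,2) count=2: revealed 1 new [(3,2)] -> total=1
Click 2 (5,5) count=0: revealed 14 new [(3,3) (3,4) (4,0) (4,1) (4,2) (4,3) (4,4) (4,5) (5,0) (5,1) (5,2) (5,3) (5,4) (5,5)] -> total=15

Answer: 15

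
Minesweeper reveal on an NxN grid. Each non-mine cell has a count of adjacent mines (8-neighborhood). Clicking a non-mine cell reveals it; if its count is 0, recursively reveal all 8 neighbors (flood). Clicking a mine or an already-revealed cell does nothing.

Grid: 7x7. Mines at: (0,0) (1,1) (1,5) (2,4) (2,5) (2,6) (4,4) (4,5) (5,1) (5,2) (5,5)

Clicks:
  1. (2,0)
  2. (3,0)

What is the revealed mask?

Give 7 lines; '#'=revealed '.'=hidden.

Answer: .......
.......
####...
####...
####...
.......
.......

Derivation:
Click 1 (2,0) count=1: revealed 1 new [(2,0)] -> total=1
Click 2 (3,0) count=0: revealed 11 new [(2,1) (2,2) (2,3) (3,0) (3,1) (3,2) (3,3) (4,0) (4,1) (4,2) (4,3)] -> total=12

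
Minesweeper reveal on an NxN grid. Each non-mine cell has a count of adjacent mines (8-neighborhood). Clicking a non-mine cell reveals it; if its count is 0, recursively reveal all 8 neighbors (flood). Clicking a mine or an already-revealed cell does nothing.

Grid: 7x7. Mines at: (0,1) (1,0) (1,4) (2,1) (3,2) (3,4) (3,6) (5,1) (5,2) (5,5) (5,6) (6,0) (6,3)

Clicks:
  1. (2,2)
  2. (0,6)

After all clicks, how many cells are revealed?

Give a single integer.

Answer: 7

Derivation:
Click 1 (2,2) count=2: revealed 1 new [(2,2)] -> total=1
Click 2 (0,6) count=0: revealed 6 new [(0,5) (0,6) (1,5) (1,6) (2,5) (2,6)] -> total=7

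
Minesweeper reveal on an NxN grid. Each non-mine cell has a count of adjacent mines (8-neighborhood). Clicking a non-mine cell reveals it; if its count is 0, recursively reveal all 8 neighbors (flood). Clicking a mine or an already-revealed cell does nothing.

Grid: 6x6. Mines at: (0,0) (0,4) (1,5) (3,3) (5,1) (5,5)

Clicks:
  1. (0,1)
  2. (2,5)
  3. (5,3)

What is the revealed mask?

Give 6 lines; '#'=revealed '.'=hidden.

Answer: .#....
......
.....#
......
..###.
..###.

Derivation:
Click 1 (0,1) count=1: revealed 1 new [(0,1)] -> total=1
Click 2 (2,5) count=1: revealed 1 new [(2,5)] -> total=2
Click 3 (5,3) count=0: revealed 6 new [(4,2) (4,3) (4,4) (5,2) (5,3) (5,4)] -> total=8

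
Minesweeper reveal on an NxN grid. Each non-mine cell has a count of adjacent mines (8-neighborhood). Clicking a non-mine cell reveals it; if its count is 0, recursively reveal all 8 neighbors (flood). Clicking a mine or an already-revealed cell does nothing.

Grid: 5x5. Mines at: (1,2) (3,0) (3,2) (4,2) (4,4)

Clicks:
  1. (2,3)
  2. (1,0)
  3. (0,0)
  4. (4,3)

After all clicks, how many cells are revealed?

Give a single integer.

Click 1 (2,3) count=2: revealed 1 new [(2,3)] -> total=1
Click 2 (1,0) count=0: revealed 6 new [(0,0) (0,1) (1,0) (1,1) (2,0) (2,1)] -> total=7
Click 3 (0,0) count=0: revealed 0 new [(none)] -> total=7
Click 4 (4,3) count=3: revealed 1 new [(4,3)] -> total=8

Answer: 8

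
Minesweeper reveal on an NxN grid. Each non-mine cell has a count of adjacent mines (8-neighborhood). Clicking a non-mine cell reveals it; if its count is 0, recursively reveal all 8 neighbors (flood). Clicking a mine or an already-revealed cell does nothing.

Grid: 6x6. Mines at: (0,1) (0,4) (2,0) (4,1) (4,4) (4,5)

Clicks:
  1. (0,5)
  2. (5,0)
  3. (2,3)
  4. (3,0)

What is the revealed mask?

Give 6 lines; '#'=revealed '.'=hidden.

Answer: .....#
.#####
.#####
######
......
#.....

Derivation:
Click 1 (0,5) count=1: revealed 1 new [(0,5)] -> total=1
Click 2 (5,0) count=1: revealed 1 new [(5,0)] -> total=2
Click 3 (2,3) count=0: revealed 15 new [(1,1) (1,2) (1,3) (1,4) (1,5) (2,1) (2,2) (2,3) (2,4) (2,5) (3,1) (3,2) (3,3) (3,4) (3,5)] -> total=17
Click 4 (3,0) count=2: revealed 1 new [(3,0)] -> total=18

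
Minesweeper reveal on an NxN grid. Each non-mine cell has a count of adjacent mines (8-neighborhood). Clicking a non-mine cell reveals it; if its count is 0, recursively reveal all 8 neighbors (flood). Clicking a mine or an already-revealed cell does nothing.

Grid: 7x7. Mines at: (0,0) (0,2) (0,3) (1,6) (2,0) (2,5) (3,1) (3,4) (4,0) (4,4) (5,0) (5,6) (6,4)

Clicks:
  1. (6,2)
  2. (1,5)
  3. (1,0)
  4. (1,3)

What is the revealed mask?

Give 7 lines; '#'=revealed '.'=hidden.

Click 1 (6,2) count=0: revealed 9 new [(4,1) (4,2) (4,3) (5,1) (5,2) (5,3) (6,1) (6,2) (6,3)] -> total=9
Click 2 (1,5) count=2: revealed 1 new [(1,5)] -> total=10
Click 3 (1,0) count=2: revealed 1 new [(1,0)] -> total=11
Click 4 (1,3) count=2: revealed 1 new [(1,3)] -> total=12

Answer: .......
#..#.#.
.......
.......
.###...
.###...
.###...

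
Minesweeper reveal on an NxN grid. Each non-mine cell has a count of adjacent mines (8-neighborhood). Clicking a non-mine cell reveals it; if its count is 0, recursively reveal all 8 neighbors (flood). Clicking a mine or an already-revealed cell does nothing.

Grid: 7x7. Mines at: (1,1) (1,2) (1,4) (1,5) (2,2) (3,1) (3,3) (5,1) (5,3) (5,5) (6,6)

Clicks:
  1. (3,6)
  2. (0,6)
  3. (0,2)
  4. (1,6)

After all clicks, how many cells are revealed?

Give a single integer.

Click 1 (3,6) count=0: revealed 9 new [(2,4) (2,5) (2,6) (3,4) (3,5) (3,6) (4,4) (4,5) (4,6)] -> total=9
Click 2 (0,6) count=1: revealed 1 new [(0,6)] -> total=10
Click 3 (0,2) count=2: revealed 1 new [(0,2)] -> total=11
Click 4 (1,6) count=1: revealed 1 new [(1,6)] -> total=12

Answer: 12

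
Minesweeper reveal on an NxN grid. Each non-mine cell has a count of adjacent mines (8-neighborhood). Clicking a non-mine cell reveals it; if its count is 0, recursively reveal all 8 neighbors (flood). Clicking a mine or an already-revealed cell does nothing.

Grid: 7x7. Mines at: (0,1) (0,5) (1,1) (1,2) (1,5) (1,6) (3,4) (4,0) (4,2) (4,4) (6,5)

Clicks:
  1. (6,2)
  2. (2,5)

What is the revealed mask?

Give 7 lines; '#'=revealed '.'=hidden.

Answer: .......
.......
.....#.
.......
.......
#####..
#####..

Derivation:
Click 1 (6,2) count=0: revealed 10 new [(5,0) (5,1) (5,2) (5,3) (5,4) (6,0) (6,1) (6,2) (6,3) (6,4)] -> total=10
Click 2 (2,5) count=3: revealed 1 new [(2,5)] -> total=11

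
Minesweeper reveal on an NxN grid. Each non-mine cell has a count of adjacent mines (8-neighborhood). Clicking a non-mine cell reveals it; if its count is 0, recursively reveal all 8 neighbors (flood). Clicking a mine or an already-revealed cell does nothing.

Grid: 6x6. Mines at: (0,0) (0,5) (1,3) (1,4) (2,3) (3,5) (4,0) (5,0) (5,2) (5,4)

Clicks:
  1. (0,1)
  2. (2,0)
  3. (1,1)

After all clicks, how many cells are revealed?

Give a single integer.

Answer: 10

Derivation:
Click 1 (0,1) count=1: revealed 1 new [(0,1)] -> total=1
Click 2 (2,0) count=0: revealed 9 new [(1,0) (1,1) (1,2) (2,0) (2,1) (2,2) (3,0) (3,1) (3,2)] -> total=10
Click 3 (1,1) count=1: revealed 0 new [(none)] -> total=10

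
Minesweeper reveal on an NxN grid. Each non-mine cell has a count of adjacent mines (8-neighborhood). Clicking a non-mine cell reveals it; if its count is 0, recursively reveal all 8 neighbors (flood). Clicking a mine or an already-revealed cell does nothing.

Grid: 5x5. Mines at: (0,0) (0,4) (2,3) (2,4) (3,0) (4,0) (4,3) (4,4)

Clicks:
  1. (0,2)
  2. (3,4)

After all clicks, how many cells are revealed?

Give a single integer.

Click 1 (0,2) count=0: revealed 6 new [(0,1) (0,2) (0,3) (1,1) (1,2) (1,3)] -> total=6
Click 2 (3,4) count=4: revealed 1 new [(3,4)] -> total=7

Answer: 7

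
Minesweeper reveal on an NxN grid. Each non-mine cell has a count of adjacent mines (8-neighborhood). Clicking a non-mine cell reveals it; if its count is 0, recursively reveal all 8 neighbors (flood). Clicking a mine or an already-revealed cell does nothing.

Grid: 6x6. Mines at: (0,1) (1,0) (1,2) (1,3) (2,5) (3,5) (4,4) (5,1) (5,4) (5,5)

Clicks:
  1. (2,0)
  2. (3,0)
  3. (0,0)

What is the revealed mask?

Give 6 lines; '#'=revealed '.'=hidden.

Answer: #.....
......
####..
####..
####..
......

Derivation:
Click 1 (2,0) count=1: revealed 1 new [(2,0)] -> total=1
Click 2 (3,0) count=0: revealed 11 new [(2,1) (2,2) (2,3) (3,0) (3,1) (3,2) (3,3) (4,0) (4,1) (4,2) (4,3)] -> total=12
Click 3 (0,0) count=2: revealed 1 new [(0,0)] -> total=13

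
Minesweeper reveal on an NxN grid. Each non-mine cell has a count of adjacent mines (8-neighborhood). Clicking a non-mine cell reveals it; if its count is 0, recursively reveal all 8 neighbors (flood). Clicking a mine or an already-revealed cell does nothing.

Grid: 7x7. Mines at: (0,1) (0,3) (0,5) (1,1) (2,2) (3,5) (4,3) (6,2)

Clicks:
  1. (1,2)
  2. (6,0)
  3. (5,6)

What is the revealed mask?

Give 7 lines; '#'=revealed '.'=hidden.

Click 1 (1,2) count=4: revealed 1 new [(1,2)] -> total=1
Click 2 (6,0) count=0: revealed 13 new [(2,0) (2,1) (3,0) (3,1) (3,2) (4,0) (4,1) (4,2) (5,0) (5,1) (5,2) (6,0) (6,1)] -> total=14
Click 3 (5,6) count=0: revealed 11 new [(4,4) (4,5) (4,6) (5,3) (5,4) (5,5) (5,6) (6,3) (6,4) (6,5) (6,6)] -> total=25

Answer: .......
..#....
##.....
###....
###.###
#######
##.####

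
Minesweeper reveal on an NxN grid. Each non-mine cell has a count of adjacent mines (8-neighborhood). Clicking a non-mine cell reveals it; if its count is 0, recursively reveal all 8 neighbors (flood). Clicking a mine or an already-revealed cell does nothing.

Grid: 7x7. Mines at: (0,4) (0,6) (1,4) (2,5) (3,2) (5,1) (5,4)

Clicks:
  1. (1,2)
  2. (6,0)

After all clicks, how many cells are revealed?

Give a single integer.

Answer: 17

Derivation:
Click 1 (1,2) count=0: revealed 16 new [(0,0) (0,1) (0,2) (0,3) (1,0) (1,1) (1,2) (1,3) (2,0) (2,1) (2,2) (2,3) (3,0) (3,1) (4,0) (4,1)] -> total=16
Click 2 (6,0) count=1: revealed 1 new [(6,0)] -> total=17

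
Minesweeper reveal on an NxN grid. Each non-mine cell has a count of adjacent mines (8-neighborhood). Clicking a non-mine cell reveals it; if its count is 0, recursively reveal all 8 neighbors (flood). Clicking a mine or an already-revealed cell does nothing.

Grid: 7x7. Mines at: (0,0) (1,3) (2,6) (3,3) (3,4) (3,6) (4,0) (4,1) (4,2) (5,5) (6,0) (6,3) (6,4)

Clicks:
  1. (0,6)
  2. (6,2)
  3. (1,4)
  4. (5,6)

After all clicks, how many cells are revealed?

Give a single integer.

Click 1 (0,6) count=0: revealed 6 new [(0,4) (0,5) (0,6) (1,4) (1,5) (1,6)] -> total=6
Click 2 (6,2) count=1: revealed 1 new [(6,2)] -> total=7
Click 3 (1,4) count=1: revealed 0 new [(none)] -> total=7
Click 4 (5,6) count=1: revealed 1 new [(5,6)] -> total=8

Answer: 8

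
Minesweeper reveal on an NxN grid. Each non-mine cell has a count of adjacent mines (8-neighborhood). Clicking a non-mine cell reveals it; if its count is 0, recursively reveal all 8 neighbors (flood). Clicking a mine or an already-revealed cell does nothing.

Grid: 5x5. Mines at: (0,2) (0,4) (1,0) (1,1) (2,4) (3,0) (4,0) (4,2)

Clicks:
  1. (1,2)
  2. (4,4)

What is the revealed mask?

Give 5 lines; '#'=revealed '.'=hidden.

Answer: .....
..#..
.....
...##
...##

Derivation:
Click 1 (1,2) count=2: revealed 1 new [(1,2)] -> total=1
Click 2 (4,4) count=0: revealed 4 new [(3,3) (3,4) (4,3) (4,4)] -> total=5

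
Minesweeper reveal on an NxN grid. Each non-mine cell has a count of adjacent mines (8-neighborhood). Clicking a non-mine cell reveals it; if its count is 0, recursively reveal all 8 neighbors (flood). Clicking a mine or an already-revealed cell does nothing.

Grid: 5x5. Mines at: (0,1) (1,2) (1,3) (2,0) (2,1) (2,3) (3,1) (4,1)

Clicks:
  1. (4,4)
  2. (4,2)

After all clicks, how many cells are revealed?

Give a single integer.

Click 1 (4,4) count=0: revealed 6 new [(3,2) (3,3) (3,4) (4,2) (4,3) (4,4)] -> total=6
Click 2 (4,2) count=2: revealed 0 new [(none)] -> total=6

Answer: 6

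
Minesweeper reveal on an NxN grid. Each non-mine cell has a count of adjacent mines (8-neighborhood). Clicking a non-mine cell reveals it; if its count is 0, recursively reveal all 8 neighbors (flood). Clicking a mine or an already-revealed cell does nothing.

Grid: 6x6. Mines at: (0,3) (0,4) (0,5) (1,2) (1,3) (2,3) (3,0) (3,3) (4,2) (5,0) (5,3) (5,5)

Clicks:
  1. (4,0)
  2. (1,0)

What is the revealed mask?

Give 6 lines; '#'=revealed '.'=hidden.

Answer: ##....
##....
##....
......
#.....
......

Derivation:
Click 1 (4,0) count=2: revealed 1 new [(4,0)] -> total=1
Click 2 (1,0) count=0: revealed 6 new [(0,0) (0,1) (1,0) (1,1) (2,0) (2,1)] -> total=7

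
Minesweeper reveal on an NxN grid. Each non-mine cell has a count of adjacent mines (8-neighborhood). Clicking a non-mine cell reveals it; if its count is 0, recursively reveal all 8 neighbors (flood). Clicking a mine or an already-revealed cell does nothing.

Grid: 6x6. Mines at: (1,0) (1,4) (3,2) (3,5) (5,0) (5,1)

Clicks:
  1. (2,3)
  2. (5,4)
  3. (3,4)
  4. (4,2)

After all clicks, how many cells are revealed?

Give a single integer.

Answer: 10

Derivation:
Click 1 (2,3) count=2: revealed 1 new [(2,3)] -> total=1
Click 2 (5,4) count=0: revealed 8 new [(4,2) (4,3) (4,4) (4,5) (5,2) (5,3) (5,4) (5,5)] -> total=9
Click 3 (3,4) count=1: revealed 1 new [(3,4)] -> total=10
Click 4 (4,2) count=2: revealed 0 new [(none)] -> total=10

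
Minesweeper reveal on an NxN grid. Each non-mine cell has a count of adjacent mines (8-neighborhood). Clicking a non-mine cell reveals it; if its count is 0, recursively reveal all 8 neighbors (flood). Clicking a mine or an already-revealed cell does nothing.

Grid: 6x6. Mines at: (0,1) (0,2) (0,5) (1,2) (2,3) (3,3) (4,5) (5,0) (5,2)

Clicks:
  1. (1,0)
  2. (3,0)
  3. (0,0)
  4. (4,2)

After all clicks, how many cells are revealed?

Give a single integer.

Click 1 (1,0) count=1: revealed 1 new [(1,0)] -> total=1
Click 2 (3,0) count=0: revealed 10 new [(1,1) (2,0) (2,1) (2,2) (3,0) (3,1) (3,2) (4,0) (4,1) (4,2)] -> total=11
Click 3 (0,0) count=1: revealed 1 new [(0,0)] -> total=12
Click 4 (4,2) count=2: revealed 0 new [(none)] -> total=12

Answer: 12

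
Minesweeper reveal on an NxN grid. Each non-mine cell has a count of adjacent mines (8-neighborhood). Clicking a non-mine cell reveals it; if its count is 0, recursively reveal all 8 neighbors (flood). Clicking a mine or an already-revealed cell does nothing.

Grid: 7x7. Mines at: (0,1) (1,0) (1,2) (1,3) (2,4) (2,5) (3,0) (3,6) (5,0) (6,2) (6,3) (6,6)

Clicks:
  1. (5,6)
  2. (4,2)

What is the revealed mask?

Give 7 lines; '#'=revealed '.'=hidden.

Click 1 (5,6) count=1: revealed 1 new [(5,6)] -> total=1
Click 2 (4,2) count=0: revealed 18 new [(2,1) (2,2) (2,3) (3,1) (3,2) (3,3) (3,4) (3,5) (4,1) (4,2) (4,3) (4,4) (4,5) (5,1) (5,2) (5,3) (5,4) (5,5)] -> total=19

Answer: .......
.......
.###...
.#####.
.#####.
.######
.......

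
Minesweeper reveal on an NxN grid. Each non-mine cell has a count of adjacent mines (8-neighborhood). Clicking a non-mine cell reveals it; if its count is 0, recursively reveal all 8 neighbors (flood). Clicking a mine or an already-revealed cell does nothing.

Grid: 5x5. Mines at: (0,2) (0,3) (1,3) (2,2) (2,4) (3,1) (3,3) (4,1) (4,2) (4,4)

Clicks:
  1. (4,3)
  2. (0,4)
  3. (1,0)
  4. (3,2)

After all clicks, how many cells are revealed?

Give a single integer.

Click 1 (4,3) count=3: revealed 1 new [(4,3)] -> total=1
Click 2 (0,4) count=2: revealed 1 new [(0,4)] -> total=2
Click 3 (1,0) count=0: revealed 6 new [(0,0) (0,1) (1,0) (1,1) (2,0) (2,1)] -> total=8
Click 4 (3,2) count=5: revealed 1 new [(3,2)] -> total=9

Answer: 9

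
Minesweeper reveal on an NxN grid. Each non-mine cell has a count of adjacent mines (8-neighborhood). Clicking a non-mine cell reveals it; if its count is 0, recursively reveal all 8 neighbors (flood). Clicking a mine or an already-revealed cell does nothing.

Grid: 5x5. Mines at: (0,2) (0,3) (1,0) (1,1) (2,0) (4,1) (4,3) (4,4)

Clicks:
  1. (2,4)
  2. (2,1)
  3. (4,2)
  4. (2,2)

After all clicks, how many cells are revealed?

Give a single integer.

Click 1 (2,4) count=0: revealed 9 new [(1,2) (1,3) (1,4) (2,2) (2,3) (2,4) (3,2) (3,3) (3,4)] -> total=9
Click 2 (2,1) count=3: revealed 1 new [(2,1)] -> total=10
Click 3 (4,2) count=2: revealed 1 new [(4,2)] -> total=11
Click 4 (2,2) count=1: revealed 0 new [(none)] -> total=11

Answer: 11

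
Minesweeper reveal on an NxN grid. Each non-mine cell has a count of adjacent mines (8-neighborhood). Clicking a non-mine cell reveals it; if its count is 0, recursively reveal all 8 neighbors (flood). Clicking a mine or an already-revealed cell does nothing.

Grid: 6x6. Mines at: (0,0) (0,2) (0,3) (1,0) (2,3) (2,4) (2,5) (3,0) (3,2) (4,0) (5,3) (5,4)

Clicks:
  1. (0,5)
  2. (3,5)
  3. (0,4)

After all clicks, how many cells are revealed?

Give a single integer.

Click 1 (0,5) count=0: revealed 4 new [(0,4) (0,5) (1,4) (1,5)] -> total=4
Click 2 (3,5) count=2: revealed 1 new [(3,5)] -> total=5
Click 3 (0,4) count=1: revealed 0 new [(none)] -> total=5

Answer: 5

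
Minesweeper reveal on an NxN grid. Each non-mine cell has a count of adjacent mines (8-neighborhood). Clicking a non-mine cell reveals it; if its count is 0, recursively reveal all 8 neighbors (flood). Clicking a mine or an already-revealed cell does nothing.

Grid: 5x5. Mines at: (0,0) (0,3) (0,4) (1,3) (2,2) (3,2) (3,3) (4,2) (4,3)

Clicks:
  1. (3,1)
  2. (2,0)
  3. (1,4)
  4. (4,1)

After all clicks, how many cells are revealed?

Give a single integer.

Click 1 (3,1) count=3: revealed 1 new [(3,1)] -> total=1
Click 2 (2,0) count=0: revealed 7 new [(1,0) (1,1) (2,0) (2,1) (3,0) (4,0) (4,1)] -> total=8
Click 3 (1,4) count=3: revealed 1 new [(1,4)] -> total=9
Click 4 (4,1) count=2: revealed 0 new [(none)] -> total=9

Answer: 9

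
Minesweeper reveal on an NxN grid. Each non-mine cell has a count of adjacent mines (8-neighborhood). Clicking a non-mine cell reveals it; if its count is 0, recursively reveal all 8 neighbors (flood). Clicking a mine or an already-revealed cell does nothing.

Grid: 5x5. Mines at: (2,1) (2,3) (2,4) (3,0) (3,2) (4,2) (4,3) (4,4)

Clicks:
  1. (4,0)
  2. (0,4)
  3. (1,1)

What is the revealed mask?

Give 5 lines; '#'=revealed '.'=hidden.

Click 1 (4,0) count=1: revealed 1 new [(4,0)] -> total=1
Click 2 (0,4) count=0: revealed 10 new [(0,0) (0,1) (0,2) (0,3) (0,4) (1,0) (1,1) (1,2) (1,3) (1,4)] -> total=11
Click 3 (1,1) count=1: revealed 0 new [(none)] -> total=11

Answer: #####
#####
.....
.....
#....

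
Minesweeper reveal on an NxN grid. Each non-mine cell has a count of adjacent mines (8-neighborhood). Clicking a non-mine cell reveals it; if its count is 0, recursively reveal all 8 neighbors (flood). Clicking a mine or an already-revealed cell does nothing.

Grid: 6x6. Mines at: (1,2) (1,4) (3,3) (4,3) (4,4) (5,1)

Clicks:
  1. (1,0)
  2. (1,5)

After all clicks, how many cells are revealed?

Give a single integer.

Click 1 (1,0) count=0: revealed 13 new [(0,0) (0,1) (1,0) (1,1) (2,0) (2,1) (2,2) (3,0) (3,1) (3,2) (4,0) (4,1) (4,2)] -> total=13
Click 2 (1,5) count=1: revealed 1 new [(1,5)] -> total=14

Answer: 14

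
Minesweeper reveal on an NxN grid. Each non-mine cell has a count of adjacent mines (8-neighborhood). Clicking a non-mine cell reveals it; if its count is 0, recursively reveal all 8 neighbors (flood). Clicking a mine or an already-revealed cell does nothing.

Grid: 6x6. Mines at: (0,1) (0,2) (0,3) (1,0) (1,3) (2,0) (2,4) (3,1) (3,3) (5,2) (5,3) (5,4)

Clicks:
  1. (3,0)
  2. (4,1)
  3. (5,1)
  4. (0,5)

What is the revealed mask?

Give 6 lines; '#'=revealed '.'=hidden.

Answer: ....##
....##
......
#.....
.#....
.#....

Derivation:
Click 1 (3,0) count=2: revealed 1 new [(3,0)] -> total=1
Click 2 (4,1) count=2: revealed 1 new [(4,1)] -> total=2
Click 3 (5,1) count=1: revealed 1 new [(5,1)] -> total=3
Click 4 (0,5) count=0: revealed 4 new [(0,4) (0,5) (1,4) (1,5)] -> total=7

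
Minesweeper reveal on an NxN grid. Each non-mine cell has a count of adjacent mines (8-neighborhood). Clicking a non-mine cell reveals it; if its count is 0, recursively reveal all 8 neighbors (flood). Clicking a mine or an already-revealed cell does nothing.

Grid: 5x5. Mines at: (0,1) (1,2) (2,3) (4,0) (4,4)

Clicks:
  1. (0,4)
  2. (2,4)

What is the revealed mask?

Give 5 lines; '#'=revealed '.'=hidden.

Click 1 (0,4) count=0: revealed 4 new [(0,3) (0,4) (1,3) (1,4)] -> total=4
Click 2 (2,4) count=1: revealed 1 new [(2,4)] -> total=5

Answer: ...##
...##
....#
.....
.....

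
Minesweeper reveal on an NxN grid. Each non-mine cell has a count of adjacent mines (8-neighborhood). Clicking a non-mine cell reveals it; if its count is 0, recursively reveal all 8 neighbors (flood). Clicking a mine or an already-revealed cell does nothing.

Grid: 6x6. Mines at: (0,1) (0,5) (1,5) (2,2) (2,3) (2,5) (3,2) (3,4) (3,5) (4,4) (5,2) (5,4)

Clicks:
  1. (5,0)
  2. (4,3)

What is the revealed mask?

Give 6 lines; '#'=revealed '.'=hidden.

Answer: ......
##....
##....
##....
##.#..
##....

Derivation:
Click 1 (5,0) count=0: revealed 10 new [(1,0) (1,1) (2,0) (2,1) (3,0) (3,1) (4,0) (4,1) (5,0) (5,1)] -> total=10
Click 2 (4,3) count=5: revealed 1 new [(4,3)] -> total=11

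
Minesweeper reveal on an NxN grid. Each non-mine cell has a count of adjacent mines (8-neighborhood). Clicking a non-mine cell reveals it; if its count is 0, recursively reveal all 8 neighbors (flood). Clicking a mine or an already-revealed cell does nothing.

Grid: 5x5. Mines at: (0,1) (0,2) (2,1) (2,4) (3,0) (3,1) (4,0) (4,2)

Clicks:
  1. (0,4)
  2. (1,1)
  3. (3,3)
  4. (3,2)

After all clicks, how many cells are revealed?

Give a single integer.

Click 1 (0,4) count=0: revealed 4 new [(0,3) (0,4) (1,3) (1,4)] -> total=4
Click 2 (1,1) count=3: revealed 1 new [(1,1)] -> total=5
Click 3 (3,3) count=2: revealed 1 new [(3,3)] -> total=6
Click 4 (3,2) count=3: revealed 1 new [(3,2)] -> total=7

Answer: 7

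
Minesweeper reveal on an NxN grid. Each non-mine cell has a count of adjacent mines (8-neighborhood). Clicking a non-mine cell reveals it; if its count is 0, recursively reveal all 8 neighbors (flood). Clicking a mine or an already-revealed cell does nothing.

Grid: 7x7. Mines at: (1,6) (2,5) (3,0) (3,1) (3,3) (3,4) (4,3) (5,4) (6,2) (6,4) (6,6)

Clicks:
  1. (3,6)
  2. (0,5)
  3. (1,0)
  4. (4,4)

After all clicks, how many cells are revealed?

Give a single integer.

Click 1 (3,6) count=1: revealed 1 new [(3,6)] -> total=1
Click 2 (0,5) count=1: revealed 1 new [(0,5)] -> total=2
Click 3 (1,0) count=0: revealed 16 new [(0,0) (0,1) (0,2) (0,3) (0,4) (1,0) (1,1) (1,2) (1,3) (1,4) (1,5) (2,0) (2,1) (2,2) (2,3) (2,4)] -> total=18
Click 4 (4,4) count=4: revealed 1 new [(4,4)] -> total=19

Answer: 19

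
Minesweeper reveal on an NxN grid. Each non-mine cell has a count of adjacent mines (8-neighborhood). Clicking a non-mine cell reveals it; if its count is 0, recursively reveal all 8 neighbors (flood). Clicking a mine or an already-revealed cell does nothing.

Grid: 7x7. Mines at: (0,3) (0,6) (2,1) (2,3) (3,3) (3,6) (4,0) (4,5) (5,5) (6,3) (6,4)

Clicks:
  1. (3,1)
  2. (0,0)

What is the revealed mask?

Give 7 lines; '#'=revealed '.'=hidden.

Click 1 (3,1) count=2: revealed 1 new [(3,1)] -> total=1
Click 2 (0,0) count=0: revealed 6 new [(0,0) (0,1) (0,2) (1,0) (1,1) (1,2)] -> total=7

Answer: ###....
###....
.......
.#.....
.......
.......
.......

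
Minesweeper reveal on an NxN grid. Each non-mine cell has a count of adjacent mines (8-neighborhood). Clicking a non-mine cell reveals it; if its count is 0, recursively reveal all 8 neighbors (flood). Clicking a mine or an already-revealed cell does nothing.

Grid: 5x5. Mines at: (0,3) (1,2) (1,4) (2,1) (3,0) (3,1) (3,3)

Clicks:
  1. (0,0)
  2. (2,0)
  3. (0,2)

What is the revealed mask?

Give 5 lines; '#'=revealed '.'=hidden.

Answer: ###..
##...
#....
.....
.....

Derivation:
Click 1 (0,0) count=0: revealed 4 new [(0,0) (0,1) (1,0) (1,1)] -> total=4
Click 2 (2,0) count=3: revealed 1 new [(2,0)] -> total=5
Click 3 (0,2) count=2: revealed 1 new [(0,2)] -> total=6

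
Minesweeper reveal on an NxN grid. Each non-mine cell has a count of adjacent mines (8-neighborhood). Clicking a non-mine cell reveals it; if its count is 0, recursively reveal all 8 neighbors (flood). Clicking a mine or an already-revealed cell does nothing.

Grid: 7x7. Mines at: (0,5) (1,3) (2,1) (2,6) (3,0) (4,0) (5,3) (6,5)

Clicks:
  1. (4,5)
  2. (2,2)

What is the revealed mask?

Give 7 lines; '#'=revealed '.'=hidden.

Answer: .......
.......
..####.
..#####
..#####
....###
.......

Derivation:
Click 1 (4,5) count=0: revealed 17 new [(2,2) (2,3) (2,4) (2,5) (3,2) (3,3) (3,4) (3,5) (3,6) (4,2) (4,3) (4,4) (4,5) (4,6) (5,4) (5,5) (5,6)] -> total=17
Click 2 (2,2) count=2: revealed 0 new [(none)] -> total=17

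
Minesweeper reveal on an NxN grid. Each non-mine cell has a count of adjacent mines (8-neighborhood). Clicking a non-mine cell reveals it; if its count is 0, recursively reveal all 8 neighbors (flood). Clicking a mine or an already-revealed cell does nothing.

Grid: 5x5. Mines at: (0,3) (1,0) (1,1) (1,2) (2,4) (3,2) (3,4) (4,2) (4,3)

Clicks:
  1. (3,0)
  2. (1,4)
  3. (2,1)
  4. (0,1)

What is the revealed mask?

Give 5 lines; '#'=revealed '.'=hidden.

Click 1 (3,0) count=0: revealed 6 new [(2,0) (2,1) (3,0) (3,1) (4,0) (4,1)] -> total=6
Click 2 (1,4) count=2: revealed 1 new [(1,4)] -> total=7
Click 3 (2,1) count=4: revealed 0 new [(none)] -> total=7
Click 4 (0,1) count=3: revealed 1 new [(0,1)] -> total=8

Answer: .#...
....#
##...
##...
##...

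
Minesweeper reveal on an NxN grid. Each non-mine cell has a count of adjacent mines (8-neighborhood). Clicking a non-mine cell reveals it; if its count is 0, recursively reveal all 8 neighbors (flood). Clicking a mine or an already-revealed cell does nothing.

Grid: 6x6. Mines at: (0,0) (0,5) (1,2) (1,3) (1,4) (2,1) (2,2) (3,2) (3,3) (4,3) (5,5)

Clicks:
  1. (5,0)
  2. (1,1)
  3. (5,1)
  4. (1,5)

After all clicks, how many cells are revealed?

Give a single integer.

Answer: 10

Derivation:
Click 1 (5,0) count=0: revealed 8 new [(3,0) (3,1) (4,0) (4,1) (4,2) (5,0) (5,1) (5,2)] -> total=8
Click 2 (1,1) count=4: revealed 1 new [(1,1)] -> total=9
Click 3 (5,1) count=0: revealed 0 new [(none)] -> total=9
Click 4 (1,5) count=2: revealed 1 new [(1,5)] -> total=10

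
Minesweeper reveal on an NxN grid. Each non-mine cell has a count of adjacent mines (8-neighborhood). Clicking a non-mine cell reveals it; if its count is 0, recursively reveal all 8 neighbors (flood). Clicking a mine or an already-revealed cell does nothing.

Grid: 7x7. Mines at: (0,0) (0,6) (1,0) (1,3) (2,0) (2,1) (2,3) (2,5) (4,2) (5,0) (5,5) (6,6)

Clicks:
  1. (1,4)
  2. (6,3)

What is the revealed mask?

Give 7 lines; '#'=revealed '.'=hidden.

Click 1 (1,4) count=3: revealed 1 new [(1,4)] -> total=1
Click 2 (6,3) count=0: revealed 8 new [(5,1) (5,2) (5,3) (5,4) (6,1) (6,2) (6,3) (6,4)] -> total=9

Answer: .......
....#..
.......
.......
.......
.####..
.####..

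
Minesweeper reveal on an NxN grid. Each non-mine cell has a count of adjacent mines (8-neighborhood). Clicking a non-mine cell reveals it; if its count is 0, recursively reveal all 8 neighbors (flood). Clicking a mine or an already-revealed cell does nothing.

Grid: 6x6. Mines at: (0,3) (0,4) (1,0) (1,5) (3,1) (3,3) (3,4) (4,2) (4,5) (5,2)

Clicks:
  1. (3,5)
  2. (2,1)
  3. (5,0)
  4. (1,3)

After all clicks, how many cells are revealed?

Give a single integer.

Answer: 7

Derivation:
Click 1 (3,5) count=2: revealed 1 new [(3,5)] -> total=1
Click 2 (2,1) count=2: revealed 1 new [(2,1)] -> total=2
Click 3 (5,0) count=0: revealed 4 new [(4,0) (4,1) (5,0) (5,1)] -> total=6
Click 4 (1,3) count=2: revealed 1 new [(1,3)] -> total=7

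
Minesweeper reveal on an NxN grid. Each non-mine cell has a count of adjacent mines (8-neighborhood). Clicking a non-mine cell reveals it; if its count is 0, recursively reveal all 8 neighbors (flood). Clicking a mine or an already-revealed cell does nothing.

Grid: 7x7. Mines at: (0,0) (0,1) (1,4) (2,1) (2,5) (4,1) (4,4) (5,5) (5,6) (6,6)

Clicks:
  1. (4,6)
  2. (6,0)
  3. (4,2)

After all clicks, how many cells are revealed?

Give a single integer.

Answer: 12

Derivation:
Click 1 (4,6) count=2: revealed 1 new [(4,6)] -> total=1
Click 2 (6,0) count=0: revealed 10 new [(5,0) (5,1) (5,2) (5,3) (5,4) (6,0) (6,1) (6,2) (6,3) (6,4)] -> total=11
Click 3 (4,2) count=1: revealed 1 new [(4,2)] -> total=12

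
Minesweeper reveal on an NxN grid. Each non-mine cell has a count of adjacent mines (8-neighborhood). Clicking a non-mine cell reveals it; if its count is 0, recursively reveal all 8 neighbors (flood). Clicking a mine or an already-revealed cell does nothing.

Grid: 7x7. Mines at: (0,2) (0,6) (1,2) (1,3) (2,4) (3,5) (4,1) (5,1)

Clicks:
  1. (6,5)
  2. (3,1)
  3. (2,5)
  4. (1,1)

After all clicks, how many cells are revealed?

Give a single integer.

Click 1 (6,5) count=0: revealed 18 new [(3,2) (3,3) (3,4) (4,2) (4,3) (4,4) (4,5) (4,6) (5,2) (5,3) (5,4) (5,5) (5,6) (6,2) (6,3) (6,4) (6,5) (6,6)] -> total=18
Click 2 (3,1) count=1: revealed 1 new [(3,1)] -> total=19
Click 3 (2,5) count=2: revealed 1 new [(2,5)] -> total=20
Click 4 (1,1) count=2: revealed 1 new [(1,1)] -> total=21

Answer: 21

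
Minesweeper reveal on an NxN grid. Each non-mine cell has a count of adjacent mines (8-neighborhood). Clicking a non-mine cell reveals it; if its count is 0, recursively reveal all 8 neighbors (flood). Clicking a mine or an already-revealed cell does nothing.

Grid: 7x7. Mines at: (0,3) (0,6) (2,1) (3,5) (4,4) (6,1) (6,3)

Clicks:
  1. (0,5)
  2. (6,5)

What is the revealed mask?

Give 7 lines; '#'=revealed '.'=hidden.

Answer: .....#.
.......
.......
.......
.....##
....###
....###

Derivation:
Click 1 (0,5) count=1: revealed 1 new [(0,5)] -> total=1
Click 2 (6,5) count=0: revealed 8 new [(4,5) (4,6) (5,4) (5,5) (5,6) (6,4) (6,5) (6,6)] -> total=9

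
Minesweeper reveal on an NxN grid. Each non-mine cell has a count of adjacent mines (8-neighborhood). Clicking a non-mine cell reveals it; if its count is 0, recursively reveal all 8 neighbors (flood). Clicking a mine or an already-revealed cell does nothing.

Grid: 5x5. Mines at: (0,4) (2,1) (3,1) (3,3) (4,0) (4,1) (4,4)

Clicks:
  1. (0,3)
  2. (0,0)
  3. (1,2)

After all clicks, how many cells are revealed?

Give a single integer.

Answer: 8

Derivation:
Click 1 (0,3) count=1: revealed 1 new [(0,3)] -> total=1
Click 2 (0,0) count=0: revealed 7 new [(0,0) (0,1) (0,2) (1,0) (1,1) (1,2) (1,3)] -> total=8
Click 3 (1,2) count=1: revealed 0 new [(none)] -> total=8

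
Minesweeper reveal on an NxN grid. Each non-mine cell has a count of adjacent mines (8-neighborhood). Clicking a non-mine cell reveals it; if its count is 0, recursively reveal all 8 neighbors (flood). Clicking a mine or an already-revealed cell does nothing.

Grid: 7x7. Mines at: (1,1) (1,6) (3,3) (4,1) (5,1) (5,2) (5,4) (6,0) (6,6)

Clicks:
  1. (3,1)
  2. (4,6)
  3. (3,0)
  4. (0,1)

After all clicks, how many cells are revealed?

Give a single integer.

Answer: 14

Derivation:
Click 1 (3,1) count=1: revealed 1 new [(3,1)] -> total=1
Click 2 (4,6) count=0: revealed 11 new [(2,4) (2,5) (2,6) (3,4) (3,5) (3,6) (4,4) (4,5) (4,6) (5,5) (5,6)] -> total=12
Click 3 (3,0) count=1: revealed 1 new [(3,0)] -> total=13
Click 4 (0,1) count=1: revealed 1 new [(0,1)] -> total=14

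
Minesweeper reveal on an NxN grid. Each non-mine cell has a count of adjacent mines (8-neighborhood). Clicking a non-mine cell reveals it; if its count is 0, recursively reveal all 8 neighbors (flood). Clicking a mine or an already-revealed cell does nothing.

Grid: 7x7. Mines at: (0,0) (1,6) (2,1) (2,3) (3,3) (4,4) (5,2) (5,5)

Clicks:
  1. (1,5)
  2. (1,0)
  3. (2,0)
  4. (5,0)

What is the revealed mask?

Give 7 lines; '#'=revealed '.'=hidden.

Answer: .......
#....#.
#......
##.....
##.....
##.....
##.....

Derivation:
Click 1 (1,5) count=1: revealed 1 new [(1,5)] -> total=1
Click 2 (1,0) count=2: revealed 1 new [(1,0)] -> total=2
Click 3 (2,0) count=1: revealed 1 new [(2,0)] -> total=3
Click 4 (5,0) count=0: revealed 8 new [(3,0) (3,1) (4,0) (4,1) (5,0) (5,1) (6,0) (6,1)] -> total=11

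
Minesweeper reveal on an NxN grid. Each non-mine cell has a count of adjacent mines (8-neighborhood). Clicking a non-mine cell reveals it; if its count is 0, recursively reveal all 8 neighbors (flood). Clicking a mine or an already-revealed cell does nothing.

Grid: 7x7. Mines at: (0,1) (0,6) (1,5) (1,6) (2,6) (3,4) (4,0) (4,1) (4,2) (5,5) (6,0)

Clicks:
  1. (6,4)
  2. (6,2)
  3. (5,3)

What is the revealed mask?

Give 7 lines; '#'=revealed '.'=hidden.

Answer: .......
.......
.......
.......
.......
.####..
.####..

Derivation:
Click 1 (6,4) count=1: revealed 1 new [(6,4)] -> total=1
Click 2 (6,2) count=0: revealed 7 new [(5,1) (5,2) (5,3) (5,4) (6,1) (6,2) (6,3)] -> total=8
Click 3 (5,3) count=1: revealed 0 new [(none)] -> total=8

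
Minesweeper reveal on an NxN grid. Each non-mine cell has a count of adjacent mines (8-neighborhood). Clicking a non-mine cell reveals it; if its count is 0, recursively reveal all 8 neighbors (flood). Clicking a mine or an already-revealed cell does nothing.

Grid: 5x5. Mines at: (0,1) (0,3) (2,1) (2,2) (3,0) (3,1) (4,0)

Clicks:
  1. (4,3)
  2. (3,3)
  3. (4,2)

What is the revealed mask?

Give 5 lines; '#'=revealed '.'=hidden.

Answer: .....
...##
...##
..###
..###

Derivation:
Click 1 (4,3) count=0: revealed 10 new [(1,3) (1,4) (2,3) (2,4) (3,2) (3,3) (3,4) (4,2) (4,3) (4,4)] -> total=10
Click 2 (3,3) count=1: revealed 0 new [(none)] -> total=10
Click 3 (4,2) count=1: revealed 0 new [(none)] -> total=10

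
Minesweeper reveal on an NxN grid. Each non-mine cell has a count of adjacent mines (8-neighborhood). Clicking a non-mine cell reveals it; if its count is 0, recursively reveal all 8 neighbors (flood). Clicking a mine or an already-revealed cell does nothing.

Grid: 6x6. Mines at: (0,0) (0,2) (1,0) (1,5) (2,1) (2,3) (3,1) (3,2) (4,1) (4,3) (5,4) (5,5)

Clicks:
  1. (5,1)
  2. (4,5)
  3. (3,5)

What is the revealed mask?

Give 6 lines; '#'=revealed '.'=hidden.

Answer: ......
......
....##
....##
....##
.#....

Derivation:
Click 1 (5,1) count=1: revealed 1 new [(5,1)] -> total=1
Click 2 (4,5) count=2: revealed 1 new [(4,5)] -> total=2
Click 3 (3,5) count=0: revealed 5 new [(2,4) (2,5) (3,4) (3,5) (4,4)] -> total=7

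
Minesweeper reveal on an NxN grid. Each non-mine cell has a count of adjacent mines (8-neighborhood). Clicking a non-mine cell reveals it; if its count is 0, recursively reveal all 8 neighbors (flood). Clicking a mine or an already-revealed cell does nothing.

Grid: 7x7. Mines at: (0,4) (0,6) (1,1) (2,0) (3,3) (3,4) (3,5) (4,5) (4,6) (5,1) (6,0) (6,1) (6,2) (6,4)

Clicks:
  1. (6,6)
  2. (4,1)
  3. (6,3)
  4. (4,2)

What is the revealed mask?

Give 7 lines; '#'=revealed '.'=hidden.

Answer: .......
.......
.......
.......
.##....
.....##
...#.##

Derivation:
Click 1 (6,6) count=0: revealed 4 new [(5,5) (5,6) (6,5) (6,6)] -> total=4
Click 2 (4,1) count=1: revealed 1 new [(4,1)] -> total=5
Click 3 (6,3) count=2: revealed 1 new [(6,3)] -> total=6
Click 4 (4,2) count=2: revealed 1 new [(4,2)] -> total=7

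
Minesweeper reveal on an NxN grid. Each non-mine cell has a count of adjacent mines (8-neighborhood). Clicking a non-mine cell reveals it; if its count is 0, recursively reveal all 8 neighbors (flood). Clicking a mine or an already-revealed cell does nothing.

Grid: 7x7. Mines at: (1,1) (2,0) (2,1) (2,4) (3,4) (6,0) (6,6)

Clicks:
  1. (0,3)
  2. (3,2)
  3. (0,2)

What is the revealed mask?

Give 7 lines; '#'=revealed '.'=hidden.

Click 1 (0,3) count=0: revealed 18 new [(0,2) (0,3) (0,4) (0,5) (0,6) (1,2) (1,3) (1,4) (1,5) (1,6) (2,5) (2,6) (3,5) (3,6) (4,5) (4,6) (5,5) (5,6)] -> total=18
Click 2 (3,2) count=1: revealed 1 new [(3,2)] -> total=19
Click 3 (0,2) count=1: revealed 0 new [(none)] -> total=19

Answer: ..#####
..#####
.....##
..#..##
.....##
.....##
.......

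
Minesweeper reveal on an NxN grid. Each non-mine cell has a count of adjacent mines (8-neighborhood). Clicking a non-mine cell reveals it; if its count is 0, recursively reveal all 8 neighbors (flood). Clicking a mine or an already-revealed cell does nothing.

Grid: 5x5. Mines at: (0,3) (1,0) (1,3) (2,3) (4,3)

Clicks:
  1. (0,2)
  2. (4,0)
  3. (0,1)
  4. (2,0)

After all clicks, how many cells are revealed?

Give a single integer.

Click 1 (0,2) count=2: revealed 1 new [(0,2)] -> total=1
Click 2 (4,0) count=0: revealed 9 new [(2,0) (2,1) (2,2) (3,0) (3,1) (3,2) (4,0) (4,1) (4,2)] -> total=10
Click 3 (0,1) count=1: revealed 1 new [(0,1)] -> total=11
Click 4 (2,0) count=1: revealed 0 new [(none)] -> total=11

Answer: 11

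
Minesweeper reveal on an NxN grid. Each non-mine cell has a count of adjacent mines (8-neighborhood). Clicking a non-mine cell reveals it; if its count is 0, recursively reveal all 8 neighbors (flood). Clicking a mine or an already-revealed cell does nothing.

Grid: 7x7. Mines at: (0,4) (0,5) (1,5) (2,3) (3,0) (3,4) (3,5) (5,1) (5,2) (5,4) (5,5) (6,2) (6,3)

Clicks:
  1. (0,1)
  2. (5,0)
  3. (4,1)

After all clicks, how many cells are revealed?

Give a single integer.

Click 1 (0,1) count=0: revealed 11 new [(0,0) (0,1) (0,2) (0,3) (1,0) (1,1) (1,2) (1,3) (2,0) (2,1) (2,2)] -> total=11
Click 2 (5,0) count=1: revealed 1 new [(5,0)] -> total=12
Click 3 (4,1) count=3: revealed 1 new [(4,1)] -> total=13

Answer: 13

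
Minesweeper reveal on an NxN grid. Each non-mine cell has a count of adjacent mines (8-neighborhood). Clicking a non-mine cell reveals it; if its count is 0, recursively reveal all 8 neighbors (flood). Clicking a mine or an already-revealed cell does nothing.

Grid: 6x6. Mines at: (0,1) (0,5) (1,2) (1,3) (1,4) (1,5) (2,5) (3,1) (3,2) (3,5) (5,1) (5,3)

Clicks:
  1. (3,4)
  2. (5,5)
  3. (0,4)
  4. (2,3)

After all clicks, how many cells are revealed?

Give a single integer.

Click 1 (3,4) count=2: revealed 1 new [(3,4)] -> total=1
Click 2 (5,5) count=0: revealed 4 new [(4,4) (4,5) (5,4) (5,5)] -> total=5
Click 3 (0,4) count=4: revealed 1 new [(0,4)] -> total=6
Click 4 (2,3) count=4: revealed 1 new [(2,3)] -> total=7

Answer: 7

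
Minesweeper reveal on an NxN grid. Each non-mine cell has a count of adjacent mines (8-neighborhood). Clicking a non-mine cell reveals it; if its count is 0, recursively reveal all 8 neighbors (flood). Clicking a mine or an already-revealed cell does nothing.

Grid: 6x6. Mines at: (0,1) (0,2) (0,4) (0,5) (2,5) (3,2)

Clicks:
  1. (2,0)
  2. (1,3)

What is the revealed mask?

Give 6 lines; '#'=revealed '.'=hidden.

Click 1 (2,0) count=0: revealed 21 new [(1,0) (1,1) (2,0) (2,1) (3,0) (3,1) (3,3) (3,4) (3,5) (4,0) (4,1) (4,2) (4,3) (4,4) (4,5) (5,0) (5,1) (5,2) (5,3) (5,4) (5,5)] -> total=21
Click 2 (1,3) count=2: revealed 1 new [(1,3)] -> total=22

Answer: ......
##.#..
##....
##.###
######
######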